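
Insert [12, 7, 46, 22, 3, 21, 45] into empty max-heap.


Insert 12: [12]
Insert 7: [12, 7]
Insert 46: [46, 7, 12]
Insert 22: [46, 22, 12, 7]
Insert 3: [46, 22, 12, 7, 3]
Insert 21: [46, 22, 21, 7, 3, 12]
Insert 45: [46, 22, 45, 7, 3, 12, 21]

Final heap: [46, 22, 45, 7, 3, 12, 21]


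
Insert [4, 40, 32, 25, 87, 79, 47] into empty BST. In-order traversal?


Insert 4: root
Insert 40: R from 4
Insert 32: R from 4 -> L from 40
Insert 25: R from 4 -> L from 40 -> L from 32
Insert 87: R from 4 -> R from 40
Insert 79: R from 4 -> R from 40 -> L from 87
Insert 47: R from 4 -> R from 40 -> L from 87 -> L from 79

In-order: [4, 25, 32, 40, 47, 79, 87]


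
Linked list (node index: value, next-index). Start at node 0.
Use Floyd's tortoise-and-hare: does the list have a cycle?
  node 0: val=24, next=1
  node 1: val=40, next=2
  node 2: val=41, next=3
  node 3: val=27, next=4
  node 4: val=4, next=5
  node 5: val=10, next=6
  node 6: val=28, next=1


Floyd's tortoise (slow, +1) and hare (fast, +2):
  init: slow=0, fast=0
  step 1: slow=1, fast=2
  step 2: slow=2, fast=4
  step 3: slow=3, fast=6
  step 4: slow=4, fast=2
  step 5: slow=5, fast=4
  step 6: slow=6, fast=6
  slow == fast at node 6: cycle detected

Cycle: yes


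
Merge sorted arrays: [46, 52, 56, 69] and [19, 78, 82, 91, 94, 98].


Take 19 from B
Take 46 from A
Take 52 from A
Take 56 from A
Take 69 from A

Merged: [19, 46, 52, 56, 69, 78, 82, 91, 94, 98]


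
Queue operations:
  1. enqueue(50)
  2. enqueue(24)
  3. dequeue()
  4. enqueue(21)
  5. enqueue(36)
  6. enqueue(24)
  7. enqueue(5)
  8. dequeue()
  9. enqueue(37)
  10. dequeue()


enqueue(50) -> [50]
enqueue(24) -> [50, 24]
dequeue()->50, [24]
enqueue(21) -> [24, 21]
enqueue(36) -> [24, 21, 36]
enqueue(24) -> [24, 21, 36, 24]
enqueue(5) -> [24, 21, 36, 24, 5]
dequeue()->24, [21, 36, 24, 5]
enqueue(37) -> [21, 36, 24, 5, 37]
dequeue()->21, [36, 24, 5, 37]

Final queue: [36, 24, 5, 37]


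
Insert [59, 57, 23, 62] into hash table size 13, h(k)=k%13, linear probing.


Insert 59: h=7 -> slot 7
Insert 57: h=5 -> slot 5
Insert 23: h=10 -> slot 10
Insert 62: h=10, 1 probes -> slot 11

Table: [None, None, None, None, None, 57, None, 59, None, None, 23, 62, None]


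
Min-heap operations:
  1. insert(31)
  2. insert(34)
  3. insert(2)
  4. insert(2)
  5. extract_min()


insert(31) -> [31]
insert(34) -> [31, 34]
insert(2) -> [2, 34, 31]
insert(2) -> [2, 2, 31, 34]
extract_min()->2, [2, 34, 31]

Final heap: [2, 34, 31]


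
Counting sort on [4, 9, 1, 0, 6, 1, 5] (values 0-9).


Input: [4, 9, 1, 0, 6, 1, 5]
Counts: [1, 2, 0, 0, 1, 1, 1, 0, 0, 1]

Sorted: [0, 1, 1, 4, 5, 6, 9]


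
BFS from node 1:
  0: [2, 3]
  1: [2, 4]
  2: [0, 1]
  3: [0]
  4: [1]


Visit 1, enqueue [2, 4]
Visit 2, enqueue [0]
Visit 4, enqueue []
Visit 0, enqueue [3]
Visit 3, enqueue []

BFS order: [1, 2, 4, 0, 3]


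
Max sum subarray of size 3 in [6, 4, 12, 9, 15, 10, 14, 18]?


[0:3]: 22
[1:4]: 25
[2:5]: 36
[3:6]: 34
[4:7]: 39
[5:8]: 42

Max: 42 at [5:8]


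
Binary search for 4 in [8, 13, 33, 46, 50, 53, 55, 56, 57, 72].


Step 1: lo=0, hi=9, mid=4, val=50
Step 2: lo=0, hi=3, mid=1, val=13
Step 3: lo=0, hi=0, mid=0, val=8

Not found


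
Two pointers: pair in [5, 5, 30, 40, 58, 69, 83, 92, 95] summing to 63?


lo=0(5)+hi=8(95)=100
lo=0(5)+hi=7(92)=97
lo=0(5)+hi=6(83)=88
lo=0(5)+hi=5(69)=74
lo=0(5)+hi=4(58)=63

Yes: 5+58=63


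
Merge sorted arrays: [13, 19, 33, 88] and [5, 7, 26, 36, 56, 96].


Take 5 from B
Take 7 from B
Take 13 from A
Take 19 from A
Take 26 from B
Take 33 from A
Take 36 from B
Take 56 from B
Take 88 from A

Merged: [5, 7, 13, 19, 26, 33, 36, 56, 88, 96]


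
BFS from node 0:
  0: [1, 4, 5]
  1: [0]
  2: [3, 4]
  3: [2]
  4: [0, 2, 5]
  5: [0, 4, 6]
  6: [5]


Visit 0, enqueue [1, 4, 5]
Visit 1, enqueue []
Visit 4, enqueue [2]
Visit 5, enqueue [6]
Visit 2, enqueue [3]
Visit 6, enqueue []
Visit 3, enqueue []

BFS order: [0, 1, 4, 5, 2, 6, 3]


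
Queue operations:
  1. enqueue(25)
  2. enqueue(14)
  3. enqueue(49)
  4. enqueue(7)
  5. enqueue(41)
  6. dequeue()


enqueue(25) -> [25]
enqueue(14) -> [25, 14]
enqueue(49) -> [25, 14, 49]
enqueue(7) -> [25, 14, 49, 7]
enqueue(41) -> [25, 14, 49, 7, 41]
dequeue()->25, [14, 49, 7, 41]

Final queue: [14, 49, 7, 41]


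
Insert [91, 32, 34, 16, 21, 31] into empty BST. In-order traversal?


Insert 91: root
Insert 32: L from 91
Insert 34: L from 91 -> R from 32
Insert 16: L from 91 -> L from 32
Insert 21: L from 91 -> L from 32 -> R from 16
Insert 31: L from 91 -> L from 32 -> R from 16 -> R from 21

In-order: [16, 21, 31, 32, 34, 91]


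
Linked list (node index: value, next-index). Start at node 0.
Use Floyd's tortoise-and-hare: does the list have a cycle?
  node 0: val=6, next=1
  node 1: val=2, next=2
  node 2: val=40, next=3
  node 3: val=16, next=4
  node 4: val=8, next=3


Floyd's tortoise (slow, +1) and hare (fast, +2):
  init: slow=0, fast=0
  step 1: slow=1, fast=2
  step 2: slow=2, fast=4
  step 3: slow=3, fast=4
  step 4: slow=4, fast=4
  slow == fast at node 4: cycle detected

Cycle: yes


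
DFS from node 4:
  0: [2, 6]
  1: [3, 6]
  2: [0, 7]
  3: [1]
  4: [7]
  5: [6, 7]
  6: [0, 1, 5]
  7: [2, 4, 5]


Visit 4, push [7]
Visit 7, push [5, 2]
Visit 2, push [0]
Visit 0, push [6]
Visit 6, push [5, 1]
Visit 1, push [3]
Visit 3, push []
Visit 5, push []

DFS order: [4, 7, 2, 0, 6, 1, 3, 5]


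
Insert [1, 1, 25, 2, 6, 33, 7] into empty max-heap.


Insert 1: [1]
Insert 1: [1, 1]
Insert 25: [25, 1, 1]
Insert 2: [25, 2, 1, 1]
Insert 6: [25, 6, 1, 1, 2]
Insert 33: [33, 6, 25, 1, 2, 1]
Insert 7: [33, 6, 25, 1, 2, 1, 7]

Final heap: [33, 6, 25, 1, 2, 1, 7]


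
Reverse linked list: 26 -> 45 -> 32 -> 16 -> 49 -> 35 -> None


Step 1: curr=26, set curr.next=prev(None) | reversed so far: 26
Step 2: curr=45, set curr.next=prev(26) | reversed so far: 45 -> 26
Step 3: curr=32, set curr.next=prev(45) | reversed so far: 32 -> 45 -> 26
Step 4: curr=16, set curr.next=prev(32) | reversed so far: 16 -> 32 -> 45 -> 26
Step 5: curr=49, set curr.next=prev(16) | reversed so far: 49 -> 16 -> 32 -> 45 -> 26
Step 6: curr=35, set curr.next=prev(49) | reversed so far: 35 -> 49 -> 16 -> 32 -> 45 -> 26

35 -> 49 -> 16 -> 32 -> 45 -> 26 -> None


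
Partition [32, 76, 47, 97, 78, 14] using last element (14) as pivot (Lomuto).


Pivot: 14
Place pivot at 0: [14, 76, 47, 97, 78, 32]

Partitioned: [14, 76, 47, 97, 78, 32]


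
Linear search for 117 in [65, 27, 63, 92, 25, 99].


i=0: 65!=117
i=1: 27!=117
i=2: 63!=117
i=3: 92!=117
i=4: 25!=117
i=5: 99!=117

Not found, 6 comps


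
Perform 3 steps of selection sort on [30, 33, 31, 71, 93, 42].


Initial: [30, 33, 31, 71, 93, 42]
Step 1: min=30 at 0
  Swap: [30, 33, 31, 71, 93, 42]
Step 2: min=31 at 2
  Swap: [30, 31, 33, 71, 93, 42]
Step 3: min=33 at 2
  Swap: [30, 31, 33, 71, 93, 42]

After 3 steps: [30, 31, 33, 71, 93, 42]


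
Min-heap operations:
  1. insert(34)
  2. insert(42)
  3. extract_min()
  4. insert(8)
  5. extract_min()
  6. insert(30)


insert(34) -> [34]
insert(42) -> [34, 42]
extract_min()->34, [42]
insert(8) -> [8, 42]
extract_min()->8, [42]
insert(30) -> [30, 42]

Final heap: [30, 42]


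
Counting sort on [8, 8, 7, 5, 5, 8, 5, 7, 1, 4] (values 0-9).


Input: [8, 8, 7, 5, 5, 8, 5, 7, 1, 4]
Counts: [0, 1, 0, 0, 1, 3, 0, 2, 3, 0]

Sorted: [1, 4, 5, 5, 5, 7, 7, 8, 8, 8]


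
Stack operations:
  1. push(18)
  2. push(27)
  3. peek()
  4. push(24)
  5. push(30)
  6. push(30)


push(18) -> [18]
push(27) -> [18, 27]
peek()->27
push(24) -> [18, 27, 24]
push(30) -> [18, 27, 24, 30]
push(30) -> [18, 27, 24, 30, 30]

Final stack: [18, 27, 24, 30, 30]


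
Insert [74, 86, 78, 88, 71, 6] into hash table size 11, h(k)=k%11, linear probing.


Insert 74: h=8 -> slot 8
Insert 86: h=9 -> slot 9
Insert 78: h=1 -> slot 1
Insert 88: h=0 -> slot 0
Insert 71: h=5 -> slot 5
Insert 6: h=6 -> slot 6

Table: [88, 78, None, None, None, 71, 6, None, 74, 86, None]


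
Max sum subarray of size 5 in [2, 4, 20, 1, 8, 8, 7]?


[0:5]: 35
[1:6]: 41
[2:7]: 44

Max: 44 at [2:7]


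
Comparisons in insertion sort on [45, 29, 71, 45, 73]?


Algorithm: insertion sort
Input: [45, 29, 71, 45, 73]
Sorted: [29, 45, 45, 71, 73]

5


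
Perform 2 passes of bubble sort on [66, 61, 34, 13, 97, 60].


Initial: [66, 61, 34, 13, 97, 60]
Pass 1: [61, 34, 13, 66, 60, 97] (4 swaps)
Pass 2: [34, 13, 61, 60, 66, 97] (3 swaps)

After 2 passes: [34, 13, 61, 60, 66, 97]


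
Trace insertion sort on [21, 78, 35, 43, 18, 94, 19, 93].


Initial: [21, 78, 35, 43, 18, 94, 19, 93]
Insert 78: [21, 78, 35, 43, 18, 94, 19, 93]
Insert 35: [21, 35, 78, 43, 18, 94, 19, 93]
Insert 43: [21, 35, 43, 78, 18, 94, 19, 93]
Insert 18: [18, 21, 35, 43, 78, 94, 19, 93]
Insert 94: [18, 21, 35, 43, 78, 94, 19, 93]
Insert 19: [18, 19, 21, 35, 43, 78, 94, 93]
Insert 93: [18, 19, 21, 35, 43, 78, 93, 94]

Sorted: [18, 19, 21, 35, 43, 78, 93, 94]


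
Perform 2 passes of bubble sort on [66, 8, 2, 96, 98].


Initial: [66, 8, 2, 96, 98]
Pass 1: [8, 2, 66, 96, 98] (2 swaps)
Pass 2: [2, 8, 66, 96, 98] (1 swaps)

After 2 passes: [2, 8, 66, 96, 98]


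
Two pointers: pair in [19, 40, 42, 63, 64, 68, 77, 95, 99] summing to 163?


lo=0(19)+hi=8(99)=118
lo=1(40)+hi=8(99)=139
lo=2(42)+hi=8(99)=141
lo=3(63)+hi=8(99)=162
lo=4(64)+hi=8(99)=163

Yes: 64+99=163


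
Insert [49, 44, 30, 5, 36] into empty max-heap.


Insert 49: [49]
Insert 44: [49, 44]
Insert 30: [49, 44, 30]
Insert 5: [49, 44, 30, 5]
Insert 36: [49, 44, 30, 5, 36]

Final heap: [49, 44, 30, 5, 36]


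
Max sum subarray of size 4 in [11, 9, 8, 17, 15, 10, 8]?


[0:4]: 45
[1:5]: 49
[2:6]: 50
[3:7]: 50

Max: 50 at [2:6]


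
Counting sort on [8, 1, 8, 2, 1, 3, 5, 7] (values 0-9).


Input: [8, 1, 8, 2, 1, 3, 5, 7]
Counts: [0, 2, 1, 1, 0, 1, 0, 1, 2, 0]

Sorted: [1, 1, 2, 3, 5, 7, 8, 8]


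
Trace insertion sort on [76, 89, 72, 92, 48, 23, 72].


Initial: [76, 89, 72, 92, 48, 23, 72]
Insert 89: [76, 89, 72, 92, 48, 23, 72]
Insert 72: [72, 76, 89, 92, 48, 23, 72]
Insert 92: [72, 76, 89, 92, 48, 23, 72]
Insert 48: [48, 72, 76, 89, 92, 23, 72]
Insert 23: [23, 48, 72, 76, 89, 92, 72]
Insert 72: [23, 48, 72, 72, 76, 89, 92]

Sorted: [23, 48, 72, 72, 76, 89, 92]


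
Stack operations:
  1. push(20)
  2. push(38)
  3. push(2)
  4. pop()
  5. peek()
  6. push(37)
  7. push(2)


push(20) -> [20]
push(38) -> [20, 38]
push(2) -> [20, 38, 2]
pop()->2, [20, 38]
peek()->38
push(37) -> [20, 38, 37]
push(2) -> [20, 38, 37, 2]

Final stack: [20, 38, 37, 2]


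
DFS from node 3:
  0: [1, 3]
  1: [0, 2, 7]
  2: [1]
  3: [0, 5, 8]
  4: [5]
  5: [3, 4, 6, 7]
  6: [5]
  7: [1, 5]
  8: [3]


Visit 3, push [8, 5, 0]
Visit 0, push [1]
Visit 1, push [7, 2]
Visit 2, push []
Visit 7, push [5]
Visit 5, push [6, 4]
Visit 4, push []
Visit 6, push []
Visit 8, push []

DFS order: [3, 0, 1, 2, 7, 5, 4, 6, 8]


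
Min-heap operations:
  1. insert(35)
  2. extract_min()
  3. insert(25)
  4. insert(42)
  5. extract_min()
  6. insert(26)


insert(35) -> [35]
extract_min()->35, []
insert(25) -> [25]
insert(42) -> [25, 42]
extract_min()->25, [42]
insert(26) -> [26, 42]

Final heap: [26, 42]


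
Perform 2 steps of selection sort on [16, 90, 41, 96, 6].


Initial: [16, 90, 41, 96, 6]
Step 1: min=6 at 4
  Swap: [6, 90, 41, 96, 16]
Step 2: min=16 at 4
  Swap: [6, 16, 41, 96, 90]

After 2 steps: [6, 16, 41, 96, 90]


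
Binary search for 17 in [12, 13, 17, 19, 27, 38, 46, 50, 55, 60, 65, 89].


Step 1: lo=0, hi=11, mid=5, val=38
Step 2: lo=0, hi=4, mid=2, val=17

Found at index 2


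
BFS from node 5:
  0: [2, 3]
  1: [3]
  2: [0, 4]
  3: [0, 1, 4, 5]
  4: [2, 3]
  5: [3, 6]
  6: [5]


Visit 5, enqueue [3, 6]
Visit 3, enqueue [0, 1, 4]
Visit 6, enqueue []
Visit 0, enqueue [2]
Visit 1, enqueue []
Visit 4, enqueue []
Visit 2, enqueue []

BFS order: [5, 3, 6, 0, 1, 4, 2]


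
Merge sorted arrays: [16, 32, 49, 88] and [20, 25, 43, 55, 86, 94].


Take 16 from A
Take 20 from B
Take 25 from B
Take 32 from A
Take 43 from B
Take 49 from A
Take 55 from B
Take 86 from B
Take 88 from A

Merged: [16, 20, 25, 32, 43, 49, 55, 86, 88, 94]


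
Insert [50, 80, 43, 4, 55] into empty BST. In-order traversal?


Insert 50: root
Insert 80: R from 50
Insert 43: L from 50
Insert 4: L from 50 -> L from 43
Insert 55: R from 50 -> L from 80

In-order: [4, 43, 50, 55, 80]


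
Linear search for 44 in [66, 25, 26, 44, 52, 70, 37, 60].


i=0: 66!=44
i=1: 25!=44
i=2: 26!=44
i=3: 44==44 found!

Found at 3, 4 comps


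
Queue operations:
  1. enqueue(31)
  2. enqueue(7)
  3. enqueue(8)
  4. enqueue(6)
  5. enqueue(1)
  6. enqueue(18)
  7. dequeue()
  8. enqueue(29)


enqueue(31) -> [31]
enqueue(7) -> [31, 7]
enqueue(8) -> [31, 7, 8]
enqueue(6) -> [31, 7, 8, 6]
enqueue(1) -> [31, 7, 8, 6, 1]
enqueue(18) -> [31, 7, 8, 6, 1, 18]
dequeue()->31, [7, 8, 6, 1, 18]
enqueue(29) -> [7, 8, 6, 1, 18, 29]

Final queue: [7, 8, 6, 1, 18, 29]


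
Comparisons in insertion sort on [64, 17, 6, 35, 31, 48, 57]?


Algorithm: insertion sort
Input: [64, 17, 6, 35, 31, 48, 57]
Sorted: [6, 17, 31, 35, 48, 57, 64]

12


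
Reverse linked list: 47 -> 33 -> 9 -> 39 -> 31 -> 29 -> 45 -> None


Step 1: curr=47, set curr.next=prev(None) | reversed so far: 47
Step 2: curr=33, set curr.next=prev(47) | reversed so far: 33 -> 47
Step 3: curr=9, set curr.next=prev(33) | reversed so far: 9 -> 33 -> 47
Step 4: curr=39, set curr.next=prev(9) | reversed so far: 39 -> 9 -> 33 -> 47
Step 5: curr=31, set curr.next=prev(39) | reversed so far: 31 -> 39 -> 9 -> 33 -> 47
Step 6: curr=29, set curr.next=prev(31) | reversed so far: 29 -> 31 -> 39 -> 9 -> 33 -> 47
Step 7: curr=45, set curr.next=prev(29) | reversed so far: 45 -> 29 -> 31 -> 39 -> 9 -> 33 -> 47

45 -> 29 -> 31 -> 39 -> 9 -> 33 -> 47 -> None


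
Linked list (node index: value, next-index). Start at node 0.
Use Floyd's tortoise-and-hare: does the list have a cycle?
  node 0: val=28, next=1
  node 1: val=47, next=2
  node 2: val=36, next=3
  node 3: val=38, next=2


Floyd's tortoise (slow, +1) and hare (fast, +2):
  init: slow=0, fast=0
  step 1: slow=1, fast=2
  step 2: slow=2, fast=2
  slow == fast at node 2: cycle detected

Cycle: yes


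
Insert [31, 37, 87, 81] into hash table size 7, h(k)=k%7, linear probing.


Insert 31: h=3 -> slot 3
Insert 37: h=2 -> slot 2
Insert 87: h=3, 1 probes -> slot 4
Insert 81: h=4, 1 probes -> slot 5

Table: [None, None, 37, 31, 87, 81, None]


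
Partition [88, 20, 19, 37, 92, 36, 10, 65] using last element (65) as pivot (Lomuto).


Pivot: 65
  20 <= 65: swap -> [20, 88, 19, 37, 92, 36, 10, 65]
  19 <= 65: swap -> [20, 19, 88, 37, 92, 36, 10, 65]
  37 <= 65: swap -> [20, 19, 37, 88, 92, 36, 10, 65]
  36 <= 65: swap -> [20, 19, 37, 36, 92, 88, 10, 65]
  10 <= 65: swap -> [20, 19, 37, 36, 10, 88, 92, 65]
Place pivot at 5: [20, 19, 37, 36, 10, 65, 92, 88]

Partitioned: [20, 19, 37, 36, 10, 65, 92, 88]


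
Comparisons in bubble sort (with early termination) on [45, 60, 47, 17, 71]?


Algorithm: bubble sort (with early termination)
Input: [45, 60, 47, 17, 71]
Sorted: [17, 45, 47, 60, 71]

10


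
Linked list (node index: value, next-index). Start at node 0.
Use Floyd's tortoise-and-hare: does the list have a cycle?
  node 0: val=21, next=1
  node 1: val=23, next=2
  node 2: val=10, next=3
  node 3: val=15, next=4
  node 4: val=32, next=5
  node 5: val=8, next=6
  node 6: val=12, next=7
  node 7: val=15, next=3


Floyd's tortoise (slow, +1) and hare (fast, +2):
  init: slow=0, fast=0
  step 1: slow=1, fast=2
  step 2: slow=2, fast=4
  step 3: slow=3, fast=6
  step 4: slow=4, fast=3
  step 5: slow=5, fast=5
  slow == fast at node 5: cycle detected

Cycle: yes


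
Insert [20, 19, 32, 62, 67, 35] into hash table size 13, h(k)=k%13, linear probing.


Insert 20: h=7 -> slot 7
Insert 19: h=6 -> slot 6
Insert 32: h=6, 2 probes -> slot 8
Insert 62: h=10 -> slot 10
Insert 67: h=2 -> slot 2
Insert 35: h=9 -> slot 9

Table: [None, None, 67, None, None, None, 19, 20, 32, 35, 62, None, None]


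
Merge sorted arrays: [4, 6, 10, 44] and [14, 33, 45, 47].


Take 4 from A
Take 6 from A
Take 10 from A
Take 14 from B
Take 33 from B
Take 44 from A

Merged: [4, 6, 10, 14, 33, 44, 45, 47]


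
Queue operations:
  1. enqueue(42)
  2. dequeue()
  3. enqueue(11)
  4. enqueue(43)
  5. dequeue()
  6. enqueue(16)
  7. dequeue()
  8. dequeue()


enqueue(42) -> [42]
dequeue()->42, []
enqueue(11) -> [11]
enqueue(43) -> [11, 43]
dequeue()->11, [43]
enqueue(16) -> [43, 16]
dequeue()->43, [16]
dequeue()->16, []

Final queue: []


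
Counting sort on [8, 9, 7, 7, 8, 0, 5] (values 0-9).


Input: [8, 9, 7, 7, 8, 0, 5]
Counts: [1, 0, 0, 0, 0, 1, 0, 2, 2, 1]

Sorted: [0, 5, 7, 7, 8, 8, 9]


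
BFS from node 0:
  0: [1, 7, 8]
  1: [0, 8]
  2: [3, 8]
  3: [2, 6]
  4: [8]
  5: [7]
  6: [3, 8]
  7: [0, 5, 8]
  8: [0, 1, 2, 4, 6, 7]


Visit 0, enqueue [1, 7, 8]
Visit 1, enqueue []
Visit 7, enqueue [5]
Visit 8, enqueue [2, 4, 6]
Visit 5, enqueue []
Visit 2, enqueue [3]
Visit 4, enqueue []
Visit 6, enqueue []
Visit 3, enqueue []

BFS order: [0, 1, 7, 8, 5, 2, 4, 6, 3]


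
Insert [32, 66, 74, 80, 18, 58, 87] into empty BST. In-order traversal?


Insert 32: root
Insert 66: R from 32
Insert 74: R from 32 -> R from 66
Insert 80: R from 32 -> R from 66 -> R from 74
Insert 18: L from 32
Insert 58: R from 32 -> L from 66
Insert 87: R from 32 -> R from 66 -> R from 74 -> R from 80

In-order: [18, 32, 58, 66, 74, 80, 87]


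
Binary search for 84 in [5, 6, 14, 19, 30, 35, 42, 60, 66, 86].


Step 1: lo=0, hi=9, mid=4, val=30
Step 2: lo=5, hi=9, mid=7, val=60
Step 3: lo=8, hi=9, mid=8, val=66
Step 4: lo=9, hi=9, mid=9, val=86

Not found


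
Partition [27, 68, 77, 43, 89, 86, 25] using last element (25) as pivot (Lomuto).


Pivot: 25
Place pivot at 0: [25, 68, 77, 43, 89, 86, 27]

Partitioned: [25, 68, 77, 43, 89, 86, 27]


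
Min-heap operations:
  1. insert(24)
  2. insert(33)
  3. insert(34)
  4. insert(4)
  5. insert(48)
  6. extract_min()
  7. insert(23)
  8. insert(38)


insert(24) -> [24]
insert(33) -> [24, 33]
insert(34) -> [24, 33, 34]
insert(4) -> [4, 24, 34, 33]
insert(48) -> [4, 24, 34, 33, 48]
extract_min()->4, [24, 33, 34, 48]
insert(23) -> [23, 24, 34, 48, 33]
insert(38) -> [23, 24, 34, 48, 33, 38]

Final heap: [23, 24, 34, 48, 33, 38]


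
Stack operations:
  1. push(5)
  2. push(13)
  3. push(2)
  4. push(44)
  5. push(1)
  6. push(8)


push(5) -> [5]
push(13) -> [5, 13]
push(2) -> [5, 13, 2]
push(44) -> [5, 13, 2, 44]
push(1) -> [5, 13, 2, 44, 1]
push(8) -> [5, 13, 2, 44, 1, 8]

Final stack: [5, 13, 2, 44, 1, 8]


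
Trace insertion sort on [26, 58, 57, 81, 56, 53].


Initial: [26, 58, 57, 81, 56, 53]
Insert 58: [26, 58, 57, 81, 56, 53]
Insert 57: [26, 57, 58, 81, 56, 53]
Insert 81: [26, 57, 58, 81, 56, 53]
Insert 56: [26, 56, 57, 58, 81, 53]
Insert 53: [26, 53, 56, 57, 58, 81]

Sorted: [26, 53, 56, 57, 58, 81]


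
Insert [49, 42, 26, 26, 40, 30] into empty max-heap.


Insert 49: [49]
Insert 42: [49, 42]
Insert 26: [49, 42, 26]
Insert 26: [49, 42, 26, 26]
Insert 40: [49, 42, 26, 26, 40]
Insert 30: [49, 42, 30, 26, 40, 26]

Final heap: [49, 42, 30, 26, 40, 26]


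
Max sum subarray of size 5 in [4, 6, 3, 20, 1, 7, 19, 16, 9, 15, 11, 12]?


[0:5]: 34
[1:6]: 37
[2:7]: 50
[3:8]: 63
[4:9]: 52
[5:10]: 66
[6:11]: 70
[7:12]: 63

Max: 70 at [6:11]


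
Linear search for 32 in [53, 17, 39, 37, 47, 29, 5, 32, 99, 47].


i=0: 53!=32
i=1: 17!=32
i=2: 39!=32
i=3: 37!=32
i=4: 47!=32
i=5: 29!=32
i=6: 5!=32
i=7: 32==32 found!

Found at 7, 8 comps


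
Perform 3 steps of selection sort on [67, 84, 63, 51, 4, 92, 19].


Initial: [67, 84, 63, 51, 4, 92, 19]
Step 1: min=4 at 4
  Swap: [4, 84, 63, 51, 67, 92, 19]
Step 2: min=19 at 6
  Swap: [4, 19, 63, 51, 67, 92, 84]
Step 3: min=51 at 3
  Swap: [4, 19, 51, 63, 67, 92, 84]

After 3 steps: [4, 19, 51, 63, 67, 92, 84]


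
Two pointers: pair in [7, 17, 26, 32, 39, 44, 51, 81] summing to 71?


lo=0(7)+hi=7(81)=88
lo=0(7)+hi=6(51)=58
lo=1(17)+hi=6(51)=68
lo=2(26)+hi=6(51)=77
lo=2(26)+hi=5(44)=70
lo=3(32)+hi=5(44)=76
lo=3(32)+hi=4(39)=71

Yes: 32+39=71


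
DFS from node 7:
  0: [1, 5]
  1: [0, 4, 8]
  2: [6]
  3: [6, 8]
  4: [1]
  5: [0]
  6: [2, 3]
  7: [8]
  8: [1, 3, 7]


Visit 7, push [8]
Visit 8, push [3, 1]
Visit 1, push [4, 0]
Visit 0, push [5]
Visit 5, push []
Visit 4, push []
Visit 3, push [6]
Visit 6, push [2]
Visit 2, push []

DFS order: [7, 8, 1, 0, 5, 4, 3, 6, 2]


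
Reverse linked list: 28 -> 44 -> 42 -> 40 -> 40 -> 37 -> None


Step 1: curr=28, set curr.next=prev(None) | reversed so far: 28
Step 2: curr=44, set curr.next=prev(28) | reversed so far: 44 -> 28
Step 3: curr=42, set curr.next=prev(44) | reversed so far: 42 -> 44 -> 28
Step 4: curr=40, set curr.next=prev(42) | reversed so far: 40 -> 42 -> 44 -> 28
Step 5: curr=40, set curr.next=prev(40) | reversed so far: 40 -> 40 -> 42 -> 44 -> 28
Step 6: curr=37, set curr.next=prev(40) | reversed so far: 37 -> 40 -> 40 -> 42 -> 44 -> 28

37 -> 40 -> 40 -> 42 -> 44 -> 28 -> None


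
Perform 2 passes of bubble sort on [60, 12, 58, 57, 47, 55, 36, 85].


Initial: [60, 12, 58, 57, 47, 55, 36, 85]
Pass 1: [12, 58, 57, 47, 55, 36, 60, 85] (6 swaps)
Pass 2: [12, 57, 47, 55, 36, 58, 60, 85] (4 swaps)

After 2 passes: [12, 57, 47, 55, 36, 58, 60, 85]


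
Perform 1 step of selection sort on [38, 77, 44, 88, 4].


Initial: [38, 77, 44, 88, 4]
Step 1: min=4 at 4
  Swap: [4, 77, 44, 88, 38]

After 1 step: [4, 77, 44, 88, 38]


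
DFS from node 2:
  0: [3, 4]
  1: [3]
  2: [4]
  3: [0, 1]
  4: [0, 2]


Visit 2, push [4]
Visit 4, push [0]
Visit 0, push [3]
Visit 3, push [1]
Visit 1, push []

DFS order: [2, 4, 0, 3, 1]


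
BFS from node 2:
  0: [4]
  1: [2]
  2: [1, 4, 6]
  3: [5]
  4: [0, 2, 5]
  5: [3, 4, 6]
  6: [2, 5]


Visit 2, enqueue [1, 4, 6]
Visit 1, enqueue []
Visit 4, enqueue [0, 5]
Visit 6, enqueue []
Visit 0, enqueue []
Visit 5, enqueue [3]
Visit 3, enqueue []

BFS order: [2, 1, 4, 6, 0, 5, 3]


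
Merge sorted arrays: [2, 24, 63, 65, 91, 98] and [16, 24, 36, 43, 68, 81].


Take 2 from A
Take 16 from B
Take 24 from A
Take 24 from B
Take 36 from B
Take 43 from B
Take 63 from A
Take 65 from A
Take 68 from B
Take 81 from B

Merged: [2, 16, 24, 24, 36, 43, 63, 65, 68, 81, 91, 98]


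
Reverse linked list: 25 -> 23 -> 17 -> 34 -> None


Step 1: curr=25, set curr.next=prev(None) | reversed so far: 25
Step 2: curr=23, set curr.next=prev(25) | reversed so far: 23 -> 25
Step 3: curr=17, set curr.next=prev(23) | reversed so far: 17 -> 23 -> 25
Step 4: curr=34, set curr.next=prev(17) | reversed so far: 34 -> 17 -> 23 -> 25

34 -> 17 -> 23 -> 25 -> None


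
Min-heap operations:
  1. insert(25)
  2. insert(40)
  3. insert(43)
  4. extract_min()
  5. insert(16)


insert(25) -> [25]
insert(40) -> [25, 40]
insert(43) -> [25, 40, 43]
extract_min()->25, [40, 43]
insert(16) -> [16, 43, 40]

Final heap: [16, 43, 40]


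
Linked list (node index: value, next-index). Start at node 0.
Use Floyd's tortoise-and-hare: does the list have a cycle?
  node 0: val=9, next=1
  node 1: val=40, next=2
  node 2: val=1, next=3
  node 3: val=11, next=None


Floyd's tortoise (slow, +1) and hare (fast, +2):
  init: slow=0, fast=0
  step 1: slow=1, fast=2
  step 2: fast 2->3->None, no cycle

Cycle: no


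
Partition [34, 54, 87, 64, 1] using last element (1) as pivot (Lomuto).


Pivot: 1
Place pivot at 0: [1, 54, 87, 64, 34]

Partitioned: [1, 54, 87, 64, 34]


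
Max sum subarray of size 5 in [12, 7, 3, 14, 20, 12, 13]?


[0:5]: 56
[1:6]: 56
[2:7]: 62

Max: 62 at [2:7]


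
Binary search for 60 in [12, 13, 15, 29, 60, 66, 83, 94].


Step 1: lo=0, hi=7, mid=3, val=29
Step 2: lo=4, hi=7, mid=5, val=66
Step 3: lo=4, hi=4, mid=4, val=60

Found at index 4


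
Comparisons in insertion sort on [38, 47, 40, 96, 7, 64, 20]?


Algorithm: insertion sort
Input: [38, 47, 40, 96, 7, 64, 20]
Sorted: [7, 20, 38, 40, 47, 64, 96]

16


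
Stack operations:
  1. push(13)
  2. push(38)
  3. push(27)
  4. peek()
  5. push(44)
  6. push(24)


push(13) -> [13]
push(38) -> [13, 38]
push(27) -> [13, 38, 27]
peek()->27
push(44) -> [13, 38, 27, 44]
push(24) -> [13, 38, 27, 44, 24]

Final stack: [13, 38, 27, 44, 24]


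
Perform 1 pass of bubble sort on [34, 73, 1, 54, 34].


Initial: [34, 73, 1, 54, 34]
Pass 1: [34, 1, 54, 34, 73] (3 swaps)

After 1 pass: [34, 1, 54, 34, 73]


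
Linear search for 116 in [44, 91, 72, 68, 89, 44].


i=0: 44!=116
i=1: 91!=116
i=2: 72!=116
i=3: 68!=116
i=4: 89!=116
i=5: 44!=116

Not found, 6 comps


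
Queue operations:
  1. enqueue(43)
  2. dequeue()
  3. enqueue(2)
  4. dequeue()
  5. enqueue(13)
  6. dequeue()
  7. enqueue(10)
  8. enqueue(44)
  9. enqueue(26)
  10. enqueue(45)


enqueue(43) -> [43]
dequeue()->43, []
enqueue(2) -> [2]
dequeue()->2, []
enqueue(13) -> [13]
dequeue()->13, []
enqueue(10) -> [10]
enqueue(44) -> [10, 44]
enqueue(26) -> [10, 44, 26]
enqueue(45) -> [10, 44, 26, 45]

Final queue: [10, 44, 26, 45]


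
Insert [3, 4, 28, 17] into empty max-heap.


Insert 3: [3]
Insert 4: [4, 3]
Insert 28: [28, 3, 4]
Insert 17: [28, 17, 4, 3]

Final heap: [28, 17, 4, 3]


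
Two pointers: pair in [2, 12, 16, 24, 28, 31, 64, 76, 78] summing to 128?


lo=0(2)+hi=8(78)=80
lo=1(12)+hi=8(78)=90
lo=2(16)+hi=8(78)=94
lo=3(24)+hi=8(78)=102
lo=4(28)+hi=8(78)=106
lo=5(31)+hi=8(78)=109
lo=6(64)+hi=8(78)=142
lo=6(64)+hi=7(76)=140

No pair found


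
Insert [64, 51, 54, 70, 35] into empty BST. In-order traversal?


Insert 64: root
Insert 51: L from 64
Insert 54: L from 64 -> R from 51
Insert 70: R from 64
Insert 35: L from 64 -> L from 51

In-order: [35, 51, 54, 64, 70]


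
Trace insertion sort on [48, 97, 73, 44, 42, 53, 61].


Initial: [48, 97, 73, 44, 42, 53, 61]
Insert 97: [48, 97, 73, 44, 42, 53, 61]
Insert 73: [48, 73, 97, 44, 42, 53, 61]
Insert 44: [44, 48, 73, 97, 42, 53, 61]
Insert 42: [42, 44, 48, 73, 97, 53, 61]
Insert 53: [42, 44, 48, 53, 73, 97, 61]
Insert 61: [42, 44, 48, 53, 61, 73, 97]

Sorted: [42, 44, 48, 53, 61, 73, 97]


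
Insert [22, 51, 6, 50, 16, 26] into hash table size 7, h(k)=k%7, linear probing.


Insert 22: h=1 -> slot 1
Insert 51: h=2 -> slot 2
Insert 6: h=6 -> slot 6
Insert 50: h=1, 2 probes -> slot 3
Insert 16: h=2, 2 probes -> slot 4
Insert 26: h=5 -> slot 5

Table: [None, 22, 51, 50, 16, 26, 6]


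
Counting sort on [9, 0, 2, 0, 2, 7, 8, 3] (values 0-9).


Input: [9, 0, 2, 0, 2, 7, 8, 3]
Counts: [2, 0, 2, 1, 0, 0, 0, 1, 1, 1]

Sorted: [0, 0, 2, 2, 3, 7, 8, 9]


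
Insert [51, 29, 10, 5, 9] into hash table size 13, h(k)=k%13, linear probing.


Insert 51: h=12 -> slot 12
Insert 29: h=3 -> slot 3
Insert 10: h=10 -> slot 10
Insert 5: h=5 -> slot 5
Insert 9: h=9 -> slot 9

Table: [None, None, None, 29, None, 5, None, None, None, 9, 10, None, 51]


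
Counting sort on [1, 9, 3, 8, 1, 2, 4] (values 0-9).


Input: [1, 9, 3, 8, 1, 2, 4]
Counts: [0, 2, 1, 1, 1, 0, 0, 0, 1, 1]

Sorted: [1, 1, 2, 3, 4, 8, 9]


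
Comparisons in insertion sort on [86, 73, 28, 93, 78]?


Algorithm: insertion sort
Input: [86, 73, 28, 93, 78]
Sorted: [28, 73, 78, 86, 93]

7


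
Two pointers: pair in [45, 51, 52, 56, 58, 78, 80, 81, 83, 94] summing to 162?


lo=0(45)+hi=9(94)=139
lo=1(51)+hi=9(94)=145
lo=2(52)+hi=9(94)=146
lo=3(56)+hi=9(94)=150
lo=4(58)+hi=9(94)=152
lo=5(78)+hi=9(94)=172
lo=5(78)+hi=8(83)=161
lo=6(80)+hi=8(83)=163
lo=6(80)+hi=7(81)=161

No pair found


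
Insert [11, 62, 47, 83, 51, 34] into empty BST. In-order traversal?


Insert 11: root
Insert 62: R from 11
Insert 47: R from 11 -> L from 62
Insert 83: R from 11 -> R from 62
Insert 51: R from 11 -> L from 62 -> R from 47
Insert 34: R from 11 -> L from 62 -> L from 47

In-order: [11, 34, 47, 51, 62, 83]


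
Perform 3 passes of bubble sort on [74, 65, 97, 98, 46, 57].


Initial: [74, 65, 97, 98, 46, 57]
Pass 1: [65, 74, 97, 46, 57, 98] (3 swaps)
Pass 2: [65, 74, 46, 57, 97, 98] (2 swaps)
Pass 3: [65, 46, 57, 74, 97, 98] (2 swaps)

After 3 passes: [65, 46, 57, 74, 97, 98]


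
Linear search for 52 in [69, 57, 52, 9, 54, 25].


i=0: 69!=52
i=1: 57!=52
i=2: 52==52 found!

Found at 2, 3 comps


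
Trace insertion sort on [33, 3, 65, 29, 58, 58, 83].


Initial: [33, 3, 65, 29, 58, 58, 83]
Insert 3: [3, 33, 65, 29, 58, 58, 83]
Insert 65: [3, 33, 65, 29, 58, 58, 83]
Insert 29: [3, 29, 33, 65, 58, 58, 83]
Insert 58: [3, 29, 33, 58, 65, 58, 83]
Insert 58: [3, 29, 33, 58, 58, 65, 83]
Insert 83: [3, 29, 33, 58, 58, 65, 83]

Sorted: [3, 29, 33, 58, 58, 65, 83]


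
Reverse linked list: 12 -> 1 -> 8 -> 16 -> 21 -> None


Step 1: curr=12, set curr.next=prev(None) | reversed so far: 12
Step 2: curr=1, set curr.next=prev(12) | reversed so far: 1 -> 12
Step 3: curr=8, set curr.next=prev(1) | reversed so far: 8 -> 1 -> 12
Step 4: curr=16, set curr.next=prev(8) | reversed so far: 16 -> 8 -> 1 -> 12
Step 5: curr=21, set curr.next=prev(16) | reversed so far: 21 -> 16 -> 8 -> 1 -> 12

21 -> 16 -> 8 -> 1 -> 12 -> None


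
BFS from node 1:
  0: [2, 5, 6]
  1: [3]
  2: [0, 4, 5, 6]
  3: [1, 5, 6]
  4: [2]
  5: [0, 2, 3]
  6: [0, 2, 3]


Visit 1, enqueue [3]
Visit 3, enqueue [5, 6]
Visit 5, enqueue [0, 2]
Visit 6, enqueue []
Visit 0, enqueue []
Visit 2, enqueue [4]
Visit 4, enqueue []

BFS order: [1, 3, 5, 6, 0, 2, 4]


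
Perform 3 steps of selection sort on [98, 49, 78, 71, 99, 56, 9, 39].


Initial: [98, 49, 78, 71, 99, 56, 9, 39]
Step 1: min=9 at 6
  Swap: [9, 49, 78, 71, 99, 56, 98, 39]
Step 2: min=39 at 7
  Swap: [9, 39, 78, 71, 99, 56, 98, 49]
Step 3: min=49 at 7
  Swap: [9, 39, 49, 71, 99, 56, 98, 78]

After 3 steps: [9, 39, 49, 71, 99, 56, 98, 78]


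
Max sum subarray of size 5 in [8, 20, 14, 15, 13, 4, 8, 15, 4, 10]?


[0:5]: 70
[1:6]: 66
[2:7]: 54
[3:8]: 55
[4:9]: 44
[5:10]: 41

Max: 70 at [0:5]


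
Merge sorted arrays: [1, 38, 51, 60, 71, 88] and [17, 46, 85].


Take 1 from A
Take 17 from B
Take 38 from A
Take 46 from B
Take 51 from A
Take 60 from A
Take 71 from A
Take 85 from B

Merged: [1, 17, 38, 46, 51, 60, 71, 85, 88]


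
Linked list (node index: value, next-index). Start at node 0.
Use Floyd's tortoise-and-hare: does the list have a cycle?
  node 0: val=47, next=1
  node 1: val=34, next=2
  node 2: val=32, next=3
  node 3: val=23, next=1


Floyd's tortoise (slow, +1) and hare (fast, +2):
  init: slow=0, fast=0
  step 1: slow=1, fast=2
  step 2: slow=2, fast=1
  step 3: slow=3, fast=3
  slow == fast at node 3: cycle detected

Cycle: yes


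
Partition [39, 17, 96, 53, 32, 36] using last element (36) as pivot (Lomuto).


Pivot: 36
  17 <= 36: swap -> [17, 39, 96, 53, 32, 36]
  32 <= 36: swap -> [17, 32, 96, 53, 39, 36]
Place pivot at 2: [17, 32, 36, 53, 39, 96]

Partitioned: [17, 32, 36, 53, 39, 96]


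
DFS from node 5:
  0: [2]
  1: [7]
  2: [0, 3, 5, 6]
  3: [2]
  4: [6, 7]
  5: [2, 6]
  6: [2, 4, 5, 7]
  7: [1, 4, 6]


Visit 5, push [6, 2]
Visit 2, push [6, 3, 0]
Visit 0, push []
Visit 3, push []
Visit 6, push [7, 4]
Visit 4, push [7]
Visit 7, push [1]
Visit 1, push []

DFS order: [5, 2, 0, 3, 6, 4, 7, 1]


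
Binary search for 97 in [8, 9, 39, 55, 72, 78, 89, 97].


Step 1: lo=0, hi=7, mid=3, val=55
Step 2: lo=4, hi=7, mid=5, val=78
Step 3: lo=6, hi=7, mid=6, val=89
Step 4: lo=7, hi=7, mid=7, val=97

Found at index 7


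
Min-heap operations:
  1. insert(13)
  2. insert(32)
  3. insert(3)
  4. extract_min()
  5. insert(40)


insert(13) -> [13]
insert(32) -> [13, 32]
insert(3) -> [3, 32, 13]
extract_min()->3, [13, 32]
insert(40) -> [13, 32, 40]

Final heap: [13, 32, 40]


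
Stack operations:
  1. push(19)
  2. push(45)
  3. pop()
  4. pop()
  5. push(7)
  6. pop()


push(19) -> [19]
push(45) -> [19, 45]
pop()->45, [19]
pop()->19, []
push(7) -> [7]
pop()->7, []

Final stack: []


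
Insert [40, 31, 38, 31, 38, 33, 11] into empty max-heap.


Insert 40: [40]
Insert 31: [40, 31]
Insert 38: [40, 31, 38]
Insert 31: [40, 31, 38, 31]
Insert 38: [40, 38, 38, 31, 31]
Insert 33: [40, 38, 38, 31, 31, 33]
Insert 11: [40, 38, 38, 31, 31, 33, 11]

Final heap: [40, 38, 38, 31, 31, 33, 11]


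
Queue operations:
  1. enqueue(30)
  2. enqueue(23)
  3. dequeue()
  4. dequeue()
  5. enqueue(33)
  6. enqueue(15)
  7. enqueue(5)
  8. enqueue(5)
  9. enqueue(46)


enqueue(30) -> [30]
enqueue(23) -> [30, 23]
dequeue()->30, [23]
dequeue()->23, []
enqueue(33) -> [33]
enqueue(15) -> [33, 15]
enqueue(5) -> [33, 15, 5]
enqueue(5) -> [33, 15, 5, 5]
enqueue(46) -> [33, 15, 5, 5, 46]

Final queue: [33, 15, 5, 5, 46]


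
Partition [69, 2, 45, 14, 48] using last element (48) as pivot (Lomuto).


Pivot: 48
  2 <= 48: swap -> [2, 69, 45, 14, 48]
  45 <= 48: swap -> [2, 45, 69, 14, 48]
  14 <= 48: swap -> [2, 45, 14, 69, 48]
Place pivot at 3: [2, 45, 14, 48, 69]

Partitioned: [2, 45, 14, 48, 69]


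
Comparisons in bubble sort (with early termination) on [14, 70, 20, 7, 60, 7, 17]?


Algorithm: bubble sort (with early termination)
Input: [14, 70, 20, 7, 60, 7, 17]
Sorted: [7, 7, 14, 17, 20, 60, 70]

20


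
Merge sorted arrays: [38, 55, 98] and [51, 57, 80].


Take 38 from A
Take 51 from B
Take 55 from A
Take 57 from B
Take 80 from B

Merged: [38, 51, 55, 57, 80, 98]


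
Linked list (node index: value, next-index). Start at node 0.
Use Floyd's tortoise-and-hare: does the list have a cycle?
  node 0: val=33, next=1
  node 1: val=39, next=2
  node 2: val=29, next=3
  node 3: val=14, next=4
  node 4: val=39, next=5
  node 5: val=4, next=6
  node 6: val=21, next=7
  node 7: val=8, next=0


Floyd's tortoise (slow, +1) and hare (fast, +2):
  init: slow=0, fast=0
  step 1: slow=1, fast=2
  step 2: slow=2, fast=4
  step 3: slow=3, fast=6
  step 4: slow=4, fast=0
  step 5: slow=5, fast=2
  step 6: slow=6, fast=4
  step 7: slow=7, fast=6
  step 8: slow=0, fast=0
  slow == fast at node 0: cycle detected

Cycle: yes


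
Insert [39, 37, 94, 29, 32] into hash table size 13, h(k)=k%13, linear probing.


Insert 39: h=0 -> slot 0
Insert 37: h=11 -> slot 11
Insert 94: h=3 -> slot 3
Insert 29: h=3, 1 probes -> slot 4
Insert 32: h=6 -> slot 6

Table: [39, None, None, 94, 29, None, 32, None, None, None, None, 37, None]


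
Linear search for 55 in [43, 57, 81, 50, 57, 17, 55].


i=0: 43!=55
i=1: 57!=55
i=2: 81!=55
i=3: 50!=55
i=4: 57!=55
i=5: 17!=55
i=6: 55==55 found!

Found at 6, 7 comps


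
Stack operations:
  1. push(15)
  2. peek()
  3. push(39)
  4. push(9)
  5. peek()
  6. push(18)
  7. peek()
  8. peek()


push(15) -> [15]
peek()->15
push(39) -> [15, 39]
push(9) -> [15, 39, 9]
peek()->9
push(18) -> [15, 39, 9, 18]
peek()->18
peek()->18

Final stack: [15, 39, 9, 18]


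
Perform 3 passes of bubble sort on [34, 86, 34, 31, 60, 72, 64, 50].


Initial: [34, 86, 34, 31, 60, 72, 64, 50]
Pass 1: [34, 34, 31, 60, 72, 64, 50, 86] (6 swaps)
Pass 2: [34, 31, 34, 60, 64, 50, 72, 86] (3 swaps)
Pass 3: [31, 34, 34, 60, 50, 64, 72, 86] (2 swaps)

After 3 passes: [31, 34, 34, 60, 50, 64, 72, 86]


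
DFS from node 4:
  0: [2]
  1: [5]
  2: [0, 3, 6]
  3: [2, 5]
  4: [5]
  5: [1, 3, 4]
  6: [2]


Visit 4, push [5]
Visit 5, push [3, 1]
Visit 1, push []
Visit 3, push [2]
Visit 2, push [6, 0]
Visit 0, push []
Visit 6, push []

DFS order: [4, 5, 1, 3, 2, 0, 6]


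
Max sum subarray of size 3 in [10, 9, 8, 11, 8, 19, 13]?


[0:3]: 27
[1:4]: 28
[2:5]: 27
[3:6]: 38
[4:7]: 40

Max: 40 at [4:7]


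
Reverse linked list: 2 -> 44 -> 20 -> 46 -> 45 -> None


Step 1: curr=2, set curr.next=prev(None) | reversed so far: 2
Step 2: curr=44, set curr.next=prev(2) | reversed so far: 44 -> 2
Step 3: curr=20, set curr.next=prev(44) | reversed so far: 20 -> 44 -> 2
Step 4: curr=46, set curr.next=prev(20) | reversed so far: 46 -> 20 -> 44 -> 2
Step 5: curr=45, set curr.next=prev(46) | reversed so far: 45 -> 46 -> 20 -> 44 -> 2

45 -> 46 -> 20 -> 44 -> 2 -> None


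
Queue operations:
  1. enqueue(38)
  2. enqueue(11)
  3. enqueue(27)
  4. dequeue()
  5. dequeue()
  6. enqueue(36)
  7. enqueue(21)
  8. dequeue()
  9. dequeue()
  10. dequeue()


enqueue(38) -> [38]
enqueue(11) -> [38, 11]
enqueue(27) -> [38, 11, 27]
dequeue()->38, [11, 27]
dequeue()->11, [27]
enqueue(36) -> [27, 36]
enqueue(21) -> [27, 36, 21]
dequeue()->27, [36, 21]
dequeue()->36, [21]
dequeue()->21, []

Final queue: []


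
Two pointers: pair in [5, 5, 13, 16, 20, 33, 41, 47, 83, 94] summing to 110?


lo=0(5)+hi=9(94)=99
lo=1(5)+hi=9(94)=99
lo=2(13)+hi=9(94)=107
lo=3(16)+hi=9(94)=110

Yes: 16+94=110


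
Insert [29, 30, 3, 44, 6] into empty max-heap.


Insert 29: [29]
Insert 30: [30, 29]
Insert 3: [30, 29, 3]
Insert 44: [44, 30, 3, 29]
Insert 6: [44, 30, 3, 29, 6]

Final heap: [44, 30, 3, 29, 6]


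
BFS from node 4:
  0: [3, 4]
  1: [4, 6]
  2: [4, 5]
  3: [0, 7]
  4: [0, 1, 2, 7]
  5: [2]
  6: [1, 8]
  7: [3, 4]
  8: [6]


Visit 4, enqueue [0, 1, 2, 7]
Visit 0, enqueue [3]
Visit 1, enqueue [6]
Visit 2, enqueue [5]
Visit 7, enqueue []
Visit 3, enqueue []
Visit 6, enqueue [8]
Visit 5, enqueue []
Visit 8, enqueue []

BFS order: [4, 0, 1, 2, 7, 3, 6, 5, 8]


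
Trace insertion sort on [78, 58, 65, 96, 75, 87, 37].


Initial: [78, 58, 65, 96, 75, 87, 37]
Insert 58: [58, 78, 65, 96, 75, 87, 37]
Insert 65: [58, 65, 78, 96, 75, 87, 37]
Insert 96: [58, 65, 78, 96, 75, 87, 37]
Insert 75: [58, 65, 75, 78, 96, 87, 37]
Insert 87: [58, 65, 75, 78, 87, 96, 37]
Insert 37: [37, 58, 65, 75, 78, 87, 96]

Sorted: [37, 58, 65, 75, 78, 87, 96]


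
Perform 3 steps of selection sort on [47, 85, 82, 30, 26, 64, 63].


Initial: [47, 85, 82, 30, 26, 64, 63]
Step 1: min=26 at 4
  Swap: [26, 85, 82, 30, 47, 64, 63]
Step 2: min=30 at 3
  Swap: [26, 30, 82, 85, 47, 64, 63]
Step 3: min=47 at 4
  Swap: [26, 30, 47, 85, 82, 64, 63]

After 3 steps: [26, 30, 47, 85, 82, 64, 63]


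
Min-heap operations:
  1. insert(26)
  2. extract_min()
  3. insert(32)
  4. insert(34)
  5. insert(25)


insert(26) -> [26]
extract_min()->26, []
insert(32) -> [32]
insert(34) -> [32, 34]
insert(25) -> [25, 34, 32]

Final heap: [25, 34, 32]


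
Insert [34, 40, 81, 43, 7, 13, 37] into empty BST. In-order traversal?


Insert 34: root
Insert 40: R from 34
Insert 81: R from 34 -> R from 40
Insert 43: R from 34 -> R from 40 -> L from 81
Insert 7: L from 34
Insert 13: L from 34 -> R from 7
Insert 37: R from 34 -> L from 40

In-order: [7, 13, 34, 37, 40, 43, 81]


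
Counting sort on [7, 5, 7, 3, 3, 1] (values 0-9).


Input: [7, 5, 7, 3, 3, 1]
Counts: [0, 1, 0, 2, 0, 1, 0, 2, 0, 0]

Sorted: [1, 3, 3, 5, 7, 7]


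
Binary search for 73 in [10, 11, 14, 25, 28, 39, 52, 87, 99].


Step 1: lo=0, hi=8, mid=4, val=28
Step 2: lo=5, hi=8, mid=6, val=52
Step 3: lo=7, hi=8, mid=7, val=87

Not found


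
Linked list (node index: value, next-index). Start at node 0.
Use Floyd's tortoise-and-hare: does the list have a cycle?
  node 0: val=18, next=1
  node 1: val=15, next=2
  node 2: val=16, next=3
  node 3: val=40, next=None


Floyd's tortoise (slow, +1) and hare (fast, +2):
  init: slow=0, fast=0
  step 1: slow=1, fast=2
  step 2: fast 2->3->None, no cycle

Cycle: no


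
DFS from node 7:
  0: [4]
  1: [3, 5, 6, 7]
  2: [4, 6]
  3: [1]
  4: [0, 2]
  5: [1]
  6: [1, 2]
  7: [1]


Visit 7, push [1]
Visit 1, push [6, 5, 3]
Visit 3, push []
Visit 5, push []
Visit 6, push [2]
Visit 2, push [4]
Visit 4, push [0]
Visit 0, push []

DFS order: [7, 1, 3, 5, 6, 2, 4, 0]


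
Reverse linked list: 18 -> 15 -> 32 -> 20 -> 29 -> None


Step 1: curr=18, set curr.next=prev(None) | reversed so far: 18
Step 2: curr=15, set curr.next=prev(18) | reversed so far: 15 -> 18
Step 3: curr=32, set curr.next=prev(15) | reversed so far: 32 -> 15 -> 18
Step 4: curr=20, set curr.next=prev(32) | reversed so far: 20 -> 32 -> 15 -> 18
Step 5: curr=29, set curr.next=prev(20) | reversed so far: 29 -> 20 -> 32 -> 15 -> 18

29 -> 20 -> 32 -> 15 -> 18 -> None
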